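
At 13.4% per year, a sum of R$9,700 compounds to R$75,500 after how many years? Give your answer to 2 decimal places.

16.32 years

(1+i)^n = 75500/9700 = 7.78351, so n = ln 7.78351 / ln 1.134 = 16.3180 years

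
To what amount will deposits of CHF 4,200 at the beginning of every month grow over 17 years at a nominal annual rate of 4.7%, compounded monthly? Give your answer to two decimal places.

With 12 periods per year: i = 0.00391667, n = 204.
FV = PMT · [(1+i)^n − 1] / i × (1+i) = 4200 · 312.670765 = 1,313,217.2151
(Beginning-of-period payments → annuity-due factor ×(1+i).)

CHF 1,313,217.22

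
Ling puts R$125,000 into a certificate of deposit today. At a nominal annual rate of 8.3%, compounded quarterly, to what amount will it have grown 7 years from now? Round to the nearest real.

R$222,153

i = 0.083/4 = 0.02075 per quarter; n = 7·4 = 28.
FV = PV·(1+i)^n = 125,000 × 1.777227 = 222,153.3638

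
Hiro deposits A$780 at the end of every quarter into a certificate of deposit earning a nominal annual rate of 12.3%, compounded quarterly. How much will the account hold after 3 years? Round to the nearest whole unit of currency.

A$11,117

Periodic rate i = 0.123/4 = 0.03075; n = 3 × 4 = 12 periods.
Accumulation factor s(12|0.03075) = 14.252651; FV = 780 × 14.252651 = 11,117.0675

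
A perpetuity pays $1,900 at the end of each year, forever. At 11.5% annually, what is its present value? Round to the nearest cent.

$16,521.74

PV = C/r = 1900/0.115 = 16,521.7391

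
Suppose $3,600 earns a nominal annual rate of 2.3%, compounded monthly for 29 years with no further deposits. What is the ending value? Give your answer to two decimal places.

$7,009.70

i = 0.023/12 = 0.00191667 per month; n = 29·12 = 348.
FV = PV·(1+i)^n = 3,600 × 1.947140 = 7,009.7038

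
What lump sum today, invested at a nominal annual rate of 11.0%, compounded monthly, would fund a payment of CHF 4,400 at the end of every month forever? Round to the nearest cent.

Periodic rate i = 0.11/12 = 0.00916667.
PV = C/r = 4400/0.00916667 = 480,000.0000

CHF 480,000.00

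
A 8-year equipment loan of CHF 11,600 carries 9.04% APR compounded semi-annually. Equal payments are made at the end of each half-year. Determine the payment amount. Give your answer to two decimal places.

With 2 periods per year: i = 0.0452, n = 16.
Annuity-PV factor = 11.217752; PMT = 11600 / 11.217752 = 1,034.0753

CHF 1,034.08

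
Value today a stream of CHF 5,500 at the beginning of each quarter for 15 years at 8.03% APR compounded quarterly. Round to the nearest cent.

With 4 periods per year: i = 0.020075, n = 60.
Annuity factor a(60|0.020075) × (1+i) = 35.394410; PV = 5500 × 35.394410 = 194,669.2546
(Beginning-of-period payments → annuity-due factor ×(1+i).)

CHF 194,669.25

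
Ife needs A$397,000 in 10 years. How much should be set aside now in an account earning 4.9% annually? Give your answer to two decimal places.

A$246,056.94

PV = FV·(1+i)^(−n) = 397,000 × 0.619791 = 246,056.9434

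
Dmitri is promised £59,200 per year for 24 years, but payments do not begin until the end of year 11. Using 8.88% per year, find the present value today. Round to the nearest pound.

£247,771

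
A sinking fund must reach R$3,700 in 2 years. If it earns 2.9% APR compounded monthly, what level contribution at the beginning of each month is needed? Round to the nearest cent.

i = 0.029/12 = 0.00241667 per month; n = 2·12 = 24.
FV-annuity factor × (1+i) = 24.738613; PMT = 3700 / 24.738613 = 149.5638

R$149.56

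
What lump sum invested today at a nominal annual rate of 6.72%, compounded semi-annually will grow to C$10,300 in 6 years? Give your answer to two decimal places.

Periodic rate i = 0.0672/2 = 0.0336; n = 6 × 2 = 12 periods.
PV = 10,300 / (1 + 0.0336)^12 = 10,300 / 1.486723 = 6,927.9894

C$6,927.99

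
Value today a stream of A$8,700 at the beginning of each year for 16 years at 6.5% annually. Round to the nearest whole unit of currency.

A$90,503

PV = PMT · [1 − (1+i)^(−n)] / i × (1+i) = 8700 · 10.402669 = 90,503.2190
Payments are at the start of each period, so multiply by (1+i).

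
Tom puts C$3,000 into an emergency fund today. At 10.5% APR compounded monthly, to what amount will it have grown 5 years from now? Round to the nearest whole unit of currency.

C$5,060

Periodic rate i = 0.105/12 = 0.00875; n = 5 × 12 = 60 periods.
3,000 × (1+0.00875)^60 = 3,000 × 1.686603 = 5,059.8089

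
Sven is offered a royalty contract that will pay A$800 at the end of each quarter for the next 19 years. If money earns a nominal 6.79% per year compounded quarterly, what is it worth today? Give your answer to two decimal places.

A$34,015.22

With 4 periods per year: i = 0.016975, n = 76.
Annuity factor a(76|0.016975) = 42.519022; PV = 800 × 42.519022 = 34,015.2173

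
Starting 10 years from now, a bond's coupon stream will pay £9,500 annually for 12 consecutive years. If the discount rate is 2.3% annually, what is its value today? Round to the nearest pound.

£80,384

Value one period before first payment (t=9): 9500 × [1 − (1+0.023)^(−12)] / 0.023 = 9500 × 10.383095 = 98,639.4044
PV₀ = 98,639.4044 / (1+0.023)^9 = 98,639.4044 / 1.227102 = 80,384.0230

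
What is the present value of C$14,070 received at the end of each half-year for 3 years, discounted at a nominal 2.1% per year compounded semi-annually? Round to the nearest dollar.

i = 0.021/2 = 0.0105 per half-year; n = 3·2 = 6.
PV = PMT · [1 − (1+i)^(−n)] / i = 14070 · 5.785531 = 81,402.4232

C$81,402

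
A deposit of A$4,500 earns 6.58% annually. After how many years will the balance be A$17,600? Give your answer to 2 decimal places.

21.40 years

(1+i)^n = 17600/4500 = 3.91111, so n = ln 3.91111 / ln 1.0658 = 21.4014 years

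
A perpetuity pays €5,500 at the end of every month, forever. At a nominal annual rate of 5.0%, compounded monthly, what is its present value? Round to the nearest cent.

Periodic rate i = 0.05/12 = 0.00416667.
PV = C/r = 5500/0.00416667 = 1,320,000.0000

€1,320,000.00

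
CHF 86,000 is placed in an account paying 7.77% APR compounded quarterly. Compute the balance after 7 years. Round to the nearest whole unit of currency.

CHF 147,383

With 4 periods per year: i = 0.019425, n = 28.
FV = 86,000 × (1 + 0.019425)^28 = 147,382.6250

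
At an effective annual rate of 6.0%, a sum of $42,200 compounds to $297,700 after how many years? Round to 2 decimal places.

n = ln(297700/42200) / ln(1+0.06) = ln(7.05450) / 0.058269 = 33.5284 years

33.53 years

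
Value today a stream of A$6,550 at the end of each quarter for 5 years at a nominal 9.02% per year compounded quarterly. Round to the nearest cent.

A$104,512.42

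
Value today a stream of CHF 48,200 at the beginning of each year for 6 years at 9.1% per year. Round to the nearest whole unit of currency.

CHF 235,196

Annuity factor a(6|0.091) × (1+i) = 4.879580; PV = 48200 × 4.879580 = 235,195.7467
(annuity-due: payments at period start, so ×(1+i).)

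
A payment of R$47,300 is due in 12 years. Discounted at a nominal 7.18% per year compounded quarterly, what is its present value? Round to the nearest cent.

Periodic rate i = 0.0718/4 = 0.01795; n = 12 × 4 = 48 periods.
PV = 47,300 / (1 + 0.01795)^48 = 47,300 / 2.348927 = 20,136.8576

R$20,136.86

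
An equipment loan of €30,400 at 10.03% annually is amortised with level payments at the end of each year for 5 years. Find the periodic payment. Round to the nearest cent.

Annuity-PV factor = 3.787883; PMT = 30400 / 3.787883 = 8,025.5904

€8,025.59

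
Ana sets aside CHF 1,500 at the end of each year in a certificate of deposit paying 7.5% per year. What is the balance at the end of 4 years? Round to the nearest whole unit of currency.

FV = 1500 × [(1+0.075)^4 − 1] / 0.075 = 1500 × 4.472922 = 6,709.3828

CHF 6,709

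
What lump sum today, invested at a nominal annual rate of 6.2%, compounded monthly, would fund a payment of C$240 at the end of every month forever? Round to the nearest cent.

C$46,451.61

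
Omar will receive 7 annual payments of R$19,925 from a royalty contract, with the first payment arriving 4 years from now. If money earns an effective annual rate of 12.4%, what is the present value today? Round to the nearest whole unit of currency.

R$63,232

Value one period before first payment (t=3): 19925 × [1 − (1+0.124)^(−7)] / 0.124 = 19925 × 4.506449 = 89,790.9965
Discount back 3 years: 89,790.9965 × (1+0.124)^(−3) = 89,790.9965 × 0.704208 = 63,231.5544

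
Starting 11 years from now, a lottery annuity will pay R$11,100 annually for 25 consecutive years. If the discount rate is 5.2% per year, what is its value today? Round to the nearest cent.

Value one period before first payment (t=10): 11100 × [1 − (1+0.052)^(−25)] / 0.052 = 11100 × 13.815711 = 153,354.3880
Discount back 10 years: 153,354.3880 × (1+0.052)^(−10) = 153,354.3880 × 0.602341 = 92,371.6729

R$92,371.67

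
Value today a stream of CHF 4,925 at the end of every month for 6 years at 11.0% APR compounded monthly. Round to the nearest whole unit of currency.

Periodic rate i = 0.11/12 = 0.00916667; n = 6 × 12 = 72 periods.
Annuity factor a(72|0.00916667) = 52.537346; PV = 4925 × 52.537346 = 258,746.4305

CHF 258,746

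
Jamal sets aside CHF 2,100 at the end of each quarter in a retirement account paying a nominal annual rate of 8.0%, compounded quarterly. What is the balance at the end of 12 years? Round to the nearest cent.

i = 0.08/4 = 0.02 per quarter; n = 12·4 = 48.
FV = PMT · [(1+i)^n − 1] / i = 2100 · 79.353519 = 166,642.3905

CHF 166,642.39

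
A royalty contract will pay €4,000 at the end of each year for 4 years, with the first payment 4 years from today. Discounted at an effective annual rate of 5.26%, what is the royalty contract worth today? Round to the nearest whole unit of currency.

€12,089

PV at t=3 (ordinary 4-year annuity): 4000 × a(4|0.0526) = 4000 × 3.524639 = 14,098.5553
PV₀ = 14,098.5553 / (1+0.0526)^3 = 14,098.5553 / 1.166246 = 12,088.8368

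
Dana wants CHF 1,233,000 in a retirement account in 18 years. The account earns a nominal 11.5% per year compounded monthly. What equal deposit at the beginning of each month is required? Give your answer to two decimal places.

With 12 periods per year: i = 0.00958333, n = 216.
FV-annuity factor × (1+i) = 721.327208; PMT = 1.233e+06 / 721.327208 = 1,709.3491

CHF 1,709.35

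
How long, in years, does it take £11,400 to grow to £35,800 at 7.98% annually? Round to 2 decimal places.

n = ln(35800/11400) / ln(1+0.0798) = ln(3.14035) / 0.076776 = 14.9049 years

14.90 years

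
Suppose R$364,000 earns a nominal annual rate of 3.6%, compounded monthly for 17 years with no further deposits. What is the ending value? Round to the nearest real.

R$670,644

i = 0.036/12 = 0.003 per month; n = 17·12 = 204.
FV = 364,000 × (1 + 0.003)^204 = 670,643.5002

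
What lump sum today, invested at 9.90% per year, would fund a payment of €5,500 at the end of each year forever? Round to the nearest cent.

PV = C/r = 5500/0.099 = 55,555.5556

€55,555.56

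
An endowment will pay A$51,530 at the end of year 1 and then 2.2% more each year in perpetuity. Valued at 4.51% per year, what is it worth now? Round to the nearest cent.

PV = D₁/(r − g) = 51530/(0.0451 − 0.022) = 2,230,735.9307

A$2,230,735.93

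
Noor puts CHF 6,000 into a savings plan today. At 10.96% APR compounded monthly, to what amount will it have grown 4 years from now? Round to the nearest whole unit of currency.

CHF 9,283

With 12 periods per year: i = 0.00913333, n = 48.
FV = 6,000 × (1 + 0.00913333)^48 = 9,282.8587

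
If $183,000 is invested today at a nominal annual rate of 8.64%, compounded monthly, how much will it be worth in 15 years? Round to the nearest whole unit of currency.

$665,702

i = 0.0864/12 = 0.0072 per month; n = 15·12 = 180.
FV = PV·(1+i)^n = 183,000 × 3.637718 = 665,702.4690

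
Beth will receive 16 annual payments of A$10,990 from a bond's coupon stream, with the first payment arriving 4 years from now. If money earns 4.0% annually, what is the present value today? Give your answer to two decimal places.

A$113,843.74

PV at t=3 (ordinary 16-year annuity): 10990 × a(16|0.04) = 10990 × 11.652296 = 128,058.7287
PV₀ = 128,058.7287 / (1+0.04)^3 = 128,058.7287 / 1.124864 = 113,843.7435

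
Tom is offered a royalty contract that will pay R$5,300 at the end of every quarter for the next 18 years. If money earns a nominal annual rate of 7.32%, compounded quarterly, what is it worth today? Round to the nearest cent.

R$211,135.28

With 4 periods per year: i = 0.0183, n = 72.
PV = PMT · [1 − (1+i)^(−n)] / i = 5300 · 39.836844 = 211,135.2755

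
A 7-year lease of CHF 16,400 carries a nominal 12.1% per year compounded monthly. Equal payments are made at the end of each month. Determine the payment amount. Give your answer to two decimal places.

With 12 periods per year: i = 0.0100833, n = 84.
PMT = 16400 / ( [1 − (1+0.0100833)^(−84)] / 0.0100833 ) = 16400 / 56.477214 = 290.3826

CHF 290.38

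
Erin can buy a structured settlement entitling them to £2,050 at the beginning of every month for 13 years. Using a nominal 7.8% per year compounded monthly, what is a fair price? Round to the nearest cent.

Periodic rate i = 0.078/12 = 0.0065; n = 13 × 12 = 156 periods.
Annuity factor a(156|0.0065) × (1+i) = 98.488765; PV = 2050 × 98.488765 = 201,901.9681
Payments are at the start of each period, so multiply by (1+i).

£201,901.97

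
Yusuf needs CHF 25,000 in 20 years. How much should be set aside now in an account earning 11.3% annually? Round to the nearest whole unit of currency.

CHF 2,938

Discount factor = (1+0.113)^(−20) = 0.117516; PV = 25,000 × 0.117516 = 2,937.8981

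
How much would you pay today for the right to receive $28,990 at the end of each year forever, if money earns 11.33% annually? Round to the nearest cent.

$255,869.37

PV = PMT / i = 28990 / 0.1133 = 255,869.3733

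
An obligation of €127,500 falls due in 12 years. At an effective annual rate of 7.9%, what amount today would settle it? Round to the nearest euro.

PV = 127,500 / (1 + 0.079)^12 = 127,500 / 2.490332 = 51,197.9826

€51,198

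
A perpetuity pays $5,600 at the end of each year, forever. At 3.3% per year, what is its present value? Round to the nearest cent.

$169,696.97

PV = PMT / i = 5600 / 0.033 = 169,696.9697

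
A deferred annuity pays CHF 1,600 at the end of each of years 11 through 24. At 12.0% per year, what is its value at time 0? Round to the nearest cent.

CHF 3,414.55

PV at t=10 (ordinary 14-year annuity): 1600 × a(14|0.12) = 1600 × 6.628168 = 10,605.0692
Discount back 10 years: 10,605.0692 × (1+0.12)^(−10) = 10,605.0692 × 0.321973 = 3,414.5484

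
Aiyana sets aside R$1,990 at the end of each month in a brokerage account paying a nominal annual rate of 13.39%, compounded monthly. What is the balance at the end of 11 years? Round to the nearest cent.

R$593,242.60

With 12 periods per year: i = 0.0111583, n = 132.
FV = 1990 × [(1+0.0111583)^132 − 1] / 0.0111583 = 1990 × 298.111859 = 593,242.6003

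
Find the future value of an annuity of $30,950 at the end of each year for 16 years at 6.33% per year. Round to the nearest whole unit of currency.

FV = PMT · [(1+i)^n − 1] / i = 30950 · 26.380535 = 816,477.5598

$816,478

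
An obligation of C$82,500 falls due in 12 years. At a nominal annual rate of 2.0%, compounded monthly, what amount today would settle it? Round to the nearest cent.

C$64,909.76

With 12 periods per year: i = 0.00166667, n = 144.
PV = FV·(1+i)^(−n) = 82,500 × 0.786785 = 64,909.7648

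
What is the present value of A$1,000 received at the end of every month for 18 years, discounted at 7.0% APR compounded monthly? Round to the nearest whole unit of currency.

Periodic rate i = 0.07/12 = 0.00583333; n = 18 × 12 = 216 periods.
Annuity factor a(216|0.00583333) = 122.623831; PV = 1000 × 122.623831 = 122,623.8306

A$122,624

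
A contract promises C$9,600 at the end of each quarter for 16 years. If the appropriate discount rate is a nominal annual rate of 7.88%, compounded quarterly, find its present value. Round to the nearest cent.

i = 0.0788/4 = 0.0197 per quarter; n = 16·4 = 64.
PV = 9600 × [1 − (1+0.0197)^(−64)] / 0.0197 = 9600 × 36.196809 = 347,489.3634

C$347,489.36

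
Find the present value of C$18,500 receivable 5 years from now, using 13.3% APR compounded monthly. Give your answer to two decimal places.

With 12 periods per year: i = 0.0110833, n = 60.
PV = FV·(1+i)^(−n) = 18,500 × 0.516158 = 9,548.9284

C$9,548.93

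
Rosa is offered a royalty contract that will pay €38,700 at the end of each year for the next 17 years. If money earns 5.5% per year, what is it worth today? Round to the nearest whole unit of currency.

PV = 38700 × [1 − (1+0.055)^(−17)] / 0.055 = 38700 × 10.864609 = 420,460.3513

€420,460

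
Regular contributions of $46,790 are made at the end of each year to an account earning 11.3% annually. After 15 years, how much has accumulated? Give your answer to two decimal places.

$1,648,942.69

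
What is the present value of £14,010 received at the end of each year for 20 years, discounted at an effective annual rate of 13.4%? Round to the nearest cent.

PV = 14010 × [1 − (1+0.134)^(−20)] / 0.134 = 14010 × 6.859247 = 96,098.0441

£96,098.04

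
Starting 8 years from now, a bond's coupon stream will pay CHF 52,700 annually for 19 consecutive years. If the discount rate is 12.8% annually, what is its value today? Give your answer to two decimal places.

Value one period before first payment (t=7): 52700 × [1 − (1+0.128)^(−19)] / 0.128 = 52700 × 7.020150 = 369,961.8978
PV₀ = 369,961.8978 / (1+0.128)^7 = 369,961.8978 / 2.323612 = 159,218.4168

CHF 159,218.42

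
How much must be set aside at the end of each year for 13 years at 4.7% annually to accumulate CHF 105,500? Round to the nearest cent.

FV-annuity factor = 17.378700; PMT = 105500 / 17.378700 = 6,070.6496

CHF 6,070.65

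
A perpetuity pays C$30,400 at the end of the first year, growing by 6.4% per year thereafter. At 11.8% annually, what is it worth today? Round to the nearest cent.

C$562,962.96

PV = D₁/(r − g) = 30400/(0.118 − 0.064) = 562,962.9630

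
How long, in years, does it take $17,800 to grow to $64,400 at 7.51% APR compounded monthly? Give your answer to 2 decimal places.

Periodic rate i = 0.0751/12 = 0.00625833.
n = ln(64400/17800) / ln(1+0.00625833) = ln(3.61798) / 0.006239 = 206.1148 months
= 206.1148/12 years

17.18 years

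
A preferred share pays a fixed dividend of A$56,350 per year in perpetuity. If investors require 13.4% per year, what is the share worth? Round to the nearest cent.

PV = PMT / i = 56350 / 0.134 = 420,522.3881

A$420,522.39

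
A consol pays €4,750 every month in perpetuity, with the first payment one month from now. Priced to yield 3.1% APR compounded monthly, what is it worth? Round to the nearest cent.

€1,838,709.68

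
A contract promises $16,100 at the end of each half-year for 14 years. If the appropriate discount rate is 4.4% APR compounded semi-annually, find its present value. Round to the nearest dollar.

$333,914

i = 0.044/2 = 0.022 per half-year; n = 14·2 = 28.
Annuity factor a(28|0.022) = 20.740022; PV = 16100 × 20.740022 = 333,914.3579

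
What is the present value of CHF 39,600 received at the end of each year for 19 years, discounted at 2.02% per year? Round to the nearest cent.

CHF 619,723.38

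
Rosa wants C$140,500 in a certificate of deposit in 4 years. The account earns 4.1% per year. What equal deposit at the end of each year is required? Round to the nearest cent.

C$33,037.11

PMT = 140500 / ( [(1+0.041)^4 − 1] / 0.041 ) = 140500 / 4.252793 = 33,037.1129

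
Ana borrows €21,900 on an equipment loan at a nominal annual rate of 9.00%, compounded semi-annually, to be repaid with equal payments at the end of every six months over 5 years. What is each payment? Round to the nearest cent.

€2,767.70

i = 0.09/2 = 0.045 per half-year; n = 5·2 = 10.
Annuity-PV factor = 7.912718; PMT = 21900 / 7.912718 = 2,767.6962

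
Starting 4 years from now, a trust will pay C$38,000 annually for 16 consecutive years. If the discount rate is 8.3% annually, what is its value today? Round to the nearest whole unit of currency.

Value one period before first payment (t=3): 38000 × [1 − (1+0.083)^(−16)] / 0.083 = 38000 × 8.684111 = 329,996.2010
Discount back 3 years: 329,996.2010 × (1+0.083)^(−3) = 329,996.2010 × 0.787254 = 259,790.6821

C$259,791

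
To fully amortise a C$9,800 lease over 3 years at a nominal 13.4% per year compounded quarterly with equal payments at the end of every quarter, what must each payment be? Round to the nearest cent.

C$1,005.21

Periodic rate i = 0.134/4 = 0.0335; n = 3 × 4 = 12 periods.
PMT = 9800 / ( [1 − (1+0.0335)^(−12)] / 0.0335 ) = 9800 / 9.749202 = 1,005.2105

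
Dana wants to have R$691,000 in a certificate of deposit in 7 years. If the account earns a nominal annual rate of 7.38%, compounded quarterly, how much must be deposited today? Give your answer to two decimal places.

Periodic rate i = 0.0738/4 = 0.01845; n = 7 × 4 = 28 periods.
PV = FV·(1+i)^(−n) = 691,000 × 0.599360 = 414,158.0403

R$414,158.04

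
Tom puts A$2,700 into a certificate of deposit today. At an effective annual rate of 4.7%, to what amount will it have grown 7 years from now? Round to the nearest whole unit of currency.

A$3,724

2,700 × (1+0.047)^7 = 2,700 × 1.379198 = 3,723.8359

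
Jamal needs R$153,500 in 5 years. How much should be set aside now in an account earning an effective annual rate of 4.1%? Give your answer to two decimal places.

R$125,560.99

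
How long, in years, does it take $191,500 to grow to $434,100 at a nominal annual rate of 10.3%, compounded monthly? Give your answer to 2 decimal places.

Periodic rate i = 0.103/12 = 0.00858333.
n = ln(434100/191500) / ln(1+0.00858333) = ln(2.26684) / 0.008547 = 95.7547 months
= 95.7547/12 years

7.98 years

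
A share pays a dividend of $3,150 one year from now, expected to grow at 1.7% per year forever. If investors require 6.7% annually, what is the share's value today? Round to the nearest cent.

PV = PMT / (i − g) = 3150 / (0.067 − 0.017) = 3150 / 0.050000 = 63,000.0000

$63,000.00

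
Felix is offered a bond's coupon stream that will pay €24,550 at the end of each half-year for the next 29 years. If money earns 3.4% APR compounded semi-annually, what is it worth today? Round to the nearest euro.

i = 0.034/2 = 0.017 per half-year; n = 29·2 = 58.
Annuity factor a(58|0.017) = 36.695853; PV = 24550 × 36.695853 = 900,883.1946

€900,883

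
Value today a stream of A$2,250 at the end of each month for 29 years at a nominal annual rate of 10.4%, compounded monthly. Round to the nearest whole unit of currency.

i = 0.104/12 = 0.00866667 per month; n = 29·12 = 348.
PV = 2250 × [1 − (1+0.00866667)^(−348)] / 0.00866667 = 2250 × 109.657194 = 246,728.6874

A$246,729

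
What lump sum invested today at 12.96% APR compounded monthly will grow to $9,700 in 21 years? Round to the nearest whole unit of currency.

$647

With 12 periods per year: i = 0.0108, n = 252.
PV = FV·(1+i)^(−n) = 9,700 × 0.066736 = 647.3408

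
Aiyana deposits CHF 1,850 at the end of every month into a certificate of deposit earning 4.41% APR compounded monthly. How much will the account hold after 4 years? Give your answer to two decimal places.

i = 0.0441/12 = 0.003675 per month; n = 4·12 = 48.
FV = PMT · [(1+i)^n − 1] / i = 1850 · 52.388972 = 96,919.5976

CHF 96,919.60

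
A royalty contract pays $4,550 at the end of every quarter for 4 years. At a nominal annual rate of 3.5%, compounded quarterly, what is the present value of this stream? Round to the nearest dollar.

$67,658

With 4 periods per year: i = 0.00875, n = 16.
PV = 4550 × [1 − (1+0.00875)^(−16)] / 0.00875 = 4550 × 14.869967 = 67,658.3478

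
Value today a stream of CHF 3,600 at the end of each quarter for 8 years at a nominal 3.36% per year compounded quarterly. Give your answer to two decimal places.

With 4 periods per year: i = 0.0084, n = 32.
PV = 3600 × [1 − (1+0.0084)^(−32)] / 0.0084 = 3600 × 27.957781 = 100,648.0117

CHF 100,648.01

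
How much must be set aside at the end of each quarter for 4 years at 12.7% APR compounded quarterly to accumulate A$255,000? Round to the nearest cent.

A$12,477.08

Periodic rate i = 0.127/4 = 0.03175; n = 4 × 4 = 16 periods.
PMT = 255000 / ( [(1+0.03175)^16 − 1] / 0.03175 ) = 255000 / 20.437475 = 12,477.0794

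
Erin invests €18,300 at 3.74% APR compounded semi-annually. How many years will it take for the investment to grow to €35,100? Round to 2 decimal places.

17.58 years

Periodic rate i = 0.0374/2 = 0.0187.
(1+i)^n = 35100/18300 = 1.91803, so n = ln 1.91803 / ln 1.0187 = 35.1535 half-years
= 35.1535/2 years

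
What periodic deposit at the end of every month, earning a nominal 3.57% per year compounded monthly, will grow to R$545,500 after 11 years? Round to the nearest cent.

R$3,380.18

With 12 periods per year: i = 0.002975, n = 132.
PMT = 545500 / ( [(1+0.002975)^132 − 1] / 0.002975 ) = 545500 / 161.381814 = 3,380.1826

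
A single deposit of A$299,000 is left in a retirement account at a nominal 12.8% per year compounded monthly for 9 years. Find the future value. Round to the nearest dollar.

A$940,435

With 12 periods per year: i = 0.0106667, n = 108.
FV = PV·(1+i)^n = 299,000 × 3.145269 = 940,435.3605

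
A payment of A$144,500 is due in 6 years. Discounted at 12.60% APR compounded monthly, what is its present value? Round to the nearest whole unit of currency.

Periodic rate i = 0.126/12 = 0.0105; n = 6 × 12 = 72 periods.
PV = FV·(1+i)^(−n) = 144,500 × 0.471395 = 68,116.5999

A$68,117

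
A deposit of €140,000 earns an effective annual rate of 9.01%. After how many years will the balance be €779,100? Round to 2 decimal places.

n = ln(779100/140000) / ln(1+0.0901) = ln(5.56500) / 0.086269 = 19.8969 years

19.90 years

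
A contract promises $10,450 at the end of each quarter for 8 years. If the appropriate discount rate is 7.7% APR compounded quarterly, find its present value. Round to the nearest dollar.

$247,938

i = 0.077/4 = 0.01925 per quarter; n = 8·4 = 32.
PV = PMT · [1 − (1+i)^(−n)] / i = 10450 · 23.726154 = 247,938.3058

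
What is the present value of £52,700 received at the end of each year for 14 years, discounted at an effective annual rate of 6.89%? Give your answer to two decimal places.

£463,941.90

PV = 52700 × [1 − (1+0.0689)^(−14)] / 0.0689 = 52700 × 8.803452 = 463,941.9007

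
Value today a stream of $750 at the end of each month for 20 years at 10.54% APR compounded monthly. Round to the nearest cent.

i = 0.1054/12 = 0.00878333 per month; n = 20·12 = 240.
PV = 750 × [1 − (1+0.00878333)^(−240)] / 0.00878333 = 750 × 99.893291 = 74,919.9682

$74,919.97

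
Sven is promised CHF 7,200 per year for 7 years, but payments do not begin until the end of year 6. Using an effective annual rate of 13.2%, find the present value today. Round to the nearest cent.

CHF 17,024.74

Value one period before first payment (t=5): 7200 × [1 − (1+0.132)^(−7)] / 0.132 = 7200 × 4.395216 = 31,645.5550
Discount back 5 years: 31,645.5550 × (1+0.132)^(−5) = 31,645.5550 × 0.537982 = 17,024.7437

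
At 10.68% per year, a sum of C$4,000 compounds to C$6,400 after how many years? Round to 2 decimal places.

4.63 years

n = ln(6400/4000) / ln(1+0.1068) = ln(1.60000) / 0.101473 = 4.6318 years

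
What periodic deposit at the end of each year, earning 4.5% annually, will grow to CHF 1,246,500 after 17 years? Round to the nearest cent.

CHF 50,380.52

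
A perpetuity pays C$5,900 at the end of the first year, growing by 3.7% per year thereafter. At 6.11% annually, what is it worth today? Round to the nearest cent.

C$244,813.28

PV = D₁/(r − g) = 5900/(0.0611 − 0.037) = 244,813.2780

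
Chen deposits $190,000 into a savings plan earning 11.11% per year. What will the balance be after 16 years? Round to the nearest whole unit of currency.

FV = 190,000 × (1 + 0.1111)^16 = 1,025,189.0585

$1,025,189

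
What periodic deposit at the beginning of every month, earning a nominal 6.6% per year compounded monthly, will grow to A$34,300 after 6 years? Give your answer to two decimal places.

i = 0.066/12 = 0.0055 per month; n = 6·12 = 72.
FV-annuity factor × (1+i) = 88.531165; PMT = 34300 / 88.531165 = 387.4342

A$387.43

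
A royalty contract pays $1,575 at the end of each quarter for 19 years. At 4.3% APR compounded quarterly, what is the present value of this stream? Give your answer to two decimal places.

$81,506.58

Periodic rate i = 0.043/4 = 0.01075; n = 19 × 4 = 76 periods.
Annuity factor a(76|0.01075) = 51.750209; PV = 1575 × 51.750209 = 81,506.5784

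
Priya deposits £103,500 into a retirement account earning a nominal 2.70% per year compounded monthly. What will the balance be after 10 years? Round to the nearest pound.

£135,540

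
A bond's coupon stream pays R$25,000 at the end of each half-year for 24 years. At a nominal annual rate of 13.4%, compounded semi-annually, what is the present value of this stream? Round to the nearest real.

With 2 periods per year: i = 0.067, n = 48.
PV = PMT · [1 − (1+i)^(−n)] / i = 25000 · 14.261580 = 356,539.4882

R$356,539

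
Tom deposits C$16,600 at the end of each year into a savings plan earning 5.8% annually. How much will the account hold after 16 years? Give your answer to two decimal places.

C$419,217.99

Accumulation factor s(16|0.058) = 25.254096; FV = 16600 × 25.254096 = 419,217.9911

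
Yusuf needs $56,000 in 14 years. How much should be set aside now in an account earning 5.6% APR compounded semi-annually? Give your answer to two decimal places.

With 2 periods per year: i = 0.028, n = 28.
PV = 56,000 / (1 + 0.028)^28 = 56,000 / 2.166742 = 25,845.2547

$25,845.25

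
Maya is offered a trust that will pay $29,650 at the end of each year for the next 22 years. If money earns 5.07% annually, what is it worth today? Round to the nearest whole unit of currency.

PV = 29650 × [1 − (1+0.0507)^(−22)] / 0.0507 = 29650 × 13.079402 = 387,804.2755

$387,804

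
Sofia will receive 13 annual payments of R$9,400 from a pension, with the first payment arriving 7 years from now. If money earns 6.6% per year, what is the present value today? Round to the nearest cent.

R$54,774.05

Value one period before first payment (t=6): 9400 × [1 − (1+0.066)^(−13)] / 0.066 = 9400 × 8.550475 = 80,374.4608
Discount back 6 years: 80,374.4608 × (1+0.066)^(−6) = 80,374.4608 × 0.681486 = 54,774.0488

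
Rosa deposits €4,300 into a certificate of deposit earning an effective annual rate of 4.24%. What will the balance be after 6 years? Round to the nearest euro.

€5,517

FV = 4,300 × (1 + 0.0424)^6 = 5,516.6429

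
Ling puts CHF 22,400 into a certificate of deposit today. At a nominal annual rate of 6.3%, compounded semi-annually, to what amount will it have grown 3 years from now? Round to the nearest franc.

CHF 26,981

Periodic rate i = 0.063/2 = 0.0315; n = 3 × 2 = 6 periods.
FV = 22,400 × (1 + 0.0315)^6 = 26,981.3336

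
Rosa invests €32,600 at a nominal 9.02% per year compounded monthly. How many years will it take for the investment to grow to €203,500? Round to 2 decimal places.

Periodic rate i = 0.0902/12 = 0.00751667.
n = ln(203500/32600) / ln(1+0.00751667) = ln(6.24233) / 0.007489 = 244.5536 months
= 244.5536/12 years

20.38 years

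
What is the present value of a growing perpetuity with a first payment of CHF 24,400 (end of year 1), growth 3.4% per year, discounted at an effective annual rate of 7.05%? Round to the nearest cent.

PV = D₁/(r − g) = 24400/(0.0705 − 0.034) = 668,493.1507

CHF 668,493.15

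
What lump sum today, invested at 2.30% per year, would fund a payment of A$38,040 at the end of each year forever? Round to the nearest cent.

A$1,653,913.04

PV = C/r = 38040/0.023 = 1,653,913.0435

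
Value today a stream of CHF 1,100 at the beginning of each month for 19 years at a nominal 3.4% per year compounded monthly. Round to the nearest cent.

CHF 185,083.33

With 12 periods per year: i = 0.00283333, n = 228.
Annuity factor a(228|0.00283333) × (1+i) = 168.257572; PV = 1100 × 168.257572 = 185,083.3294
Payments are at the start of each period, so multiply by (1+i).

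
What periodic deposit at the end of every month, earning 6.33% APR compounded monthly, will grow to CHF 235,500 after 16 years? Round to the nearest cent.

CHF 711.50

i = 0.0633/12 = 0.005275 per month; n = 16·12 = 192.
PMT = 235500 / ( [(1+0.005275)^192 − 1] / 0.005275 ) = 235500 / 330.991507 = 711.4986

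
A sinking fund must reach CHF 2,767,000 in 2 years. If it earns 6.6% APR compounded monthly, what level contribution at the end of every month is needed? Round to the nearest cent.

Periodic rate i = 0.066/12 = 0.0055; n = 2 × 12 = 24 periods.
FV-annuity factor = 25.581033; PMT = 2.767e+06 / 25.581033 = 108,166.0755

CHF 108,166.08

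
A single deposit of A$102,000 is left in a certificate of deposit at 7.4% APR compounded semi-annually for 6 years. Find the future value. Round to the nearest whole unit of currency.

With 2 periods per year: i = 0.037, n = 12.
FV = 102,000 × (1 + 0.037)^12 = 157,741.2393

A$157,741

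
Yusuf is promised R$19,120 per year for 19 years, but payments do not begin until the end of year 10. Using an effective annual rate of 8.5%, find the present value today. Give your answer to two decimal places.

R$85,034.11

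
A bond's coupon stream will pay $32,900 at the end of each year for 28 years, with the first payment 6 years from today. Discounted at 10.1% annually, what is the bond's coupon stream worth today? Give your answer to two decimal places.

Value one period before first payment (t=5): 32900 × [1 − (1+0.101)^(−28)] / 0.101 = 32900 × 9.231670 = 303,721.9517
PV₀ = 303,721.9517 / (1+0.101)^5 = 303,721.9517 / 1.617844 = 187,732.5534

$187,732.55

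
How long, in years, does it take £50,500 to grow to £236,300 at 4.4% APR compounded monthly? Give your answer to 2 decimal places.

35.14 years

Periodic rate i = 0.044/12 = 0.00366667.
n = ln(236300/50500) / ln(1+0.00366667) = ln(4.67921) / 0.003660 = 421.6244 months
= 421.6244/12 years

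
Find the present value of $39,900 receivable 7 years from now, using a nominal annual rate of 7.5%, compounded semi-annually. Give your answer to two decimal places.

With 2 periods per year: i = 0.0375, n = 14.
PV = 39,900 / (1 + 0.0375)^14 = 39,900 / 1.674301 = 23,830.8438

$23,830.84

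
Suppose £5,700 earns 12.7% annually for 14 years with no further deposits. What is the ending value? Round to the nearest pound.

FV = PV·(1+i)^n = 5,700 × 5.332549 = 30,395.5272

£30,396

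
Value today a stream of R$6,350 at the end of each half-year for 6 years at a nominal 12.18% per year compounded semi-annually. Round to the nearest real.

With 2 periods per year: i = 0.0609, n = 12.
PV = 6350 × [1 − (1+0.0609)^(−12)] / 0.0609 = 6350 × 8.342632 = 52,975.7106

R$52,976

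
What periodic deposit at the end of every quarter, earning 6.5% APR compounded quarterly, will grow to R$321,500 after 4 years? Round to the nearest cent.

R$17,756.55

i = 0.065/4 = 0.01625 per quarter; n = 4·4 = 16.
PMT = 321500 / ( [(1+0.01625)^16 − 1] / 0.01625 ) = 321500 / 18.105999 = 17,756.5462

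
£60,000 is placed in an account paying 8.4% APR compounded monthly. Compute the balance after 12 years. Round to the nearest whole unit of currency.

£163,831

With 12 periods per year: i = 0.007, n = 144.
FV = PV·(1+i)^n = 60,000 × 2.730510 = 163,830.5956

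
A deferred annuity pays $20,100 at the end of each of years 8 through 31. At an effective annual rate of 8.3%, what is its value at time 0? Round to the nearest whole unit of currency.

PV at t=7 (ordinary 24-year annuity): 20100 × a(24|0.083) = 20100 × 10.270573 = 206,438.5110
PV₀ = 206,438.5110 / (1+0.083)^7 = 206,438.5110 / 1.747428 = 118,138.5188

$118,139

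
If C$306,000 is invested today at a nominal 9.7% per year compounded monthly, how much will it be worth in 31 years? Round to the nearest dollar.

With 12 periods per year: i = 0.00808333, n = 372.
306,000 × (1+0.00808333)^372 = 306,000 × 19.983597 = 6,114,980.8014

C$6,114,981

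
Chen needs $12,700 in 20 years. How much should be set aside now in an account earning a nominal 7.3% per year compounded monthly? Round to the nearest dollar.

$2,962

With 12 periods per year: i = 0.00608333, n = 240.
PV = FV·(1+i)^(−n) = 12,700 × 0.233266 = 2,962.4745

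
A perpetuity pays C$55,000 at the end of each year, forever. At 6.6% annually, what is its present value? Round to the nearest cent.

PV = PMT / i = 55000 / 0.066 = 833,333.3333

C$833,333.33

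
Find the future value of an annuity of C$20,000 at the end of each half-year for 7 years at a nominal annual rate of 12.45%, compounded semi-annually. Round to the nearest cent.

C$426,996.34

i = 0.1245/2 = 0.06225 per half-year; n = 7·2 = 14.
Accumulation factor s(14|0.06225) = 21.349817; FV = 20000 × 21.349817 = 426,996.3395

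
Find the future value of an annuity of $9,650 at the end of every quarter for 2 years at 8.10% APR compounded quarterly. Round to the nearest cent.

With 4 periods per year: i = 0.02025, n = 8.
FV = 9650 × [(1+0.02025)^8 − 1] / 0.02025 = 9650 × 8.590554 = 82,898.8488

$82,898.85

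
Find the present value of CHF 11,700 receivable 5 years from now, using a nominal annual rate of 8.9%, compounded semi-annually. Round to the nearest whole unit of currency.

CHF 7,570

With 2 periods per year: i = 0.0445, n = 10.
PV = FV·(1+i)^(−n) = 11,700 × 0.647017 = 7,570.0965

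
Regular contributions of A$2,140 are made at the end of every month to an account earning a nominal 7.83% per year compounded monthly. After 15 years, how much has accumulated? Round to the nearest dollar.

With 12 periods per year: i = 0.006525, n = 180.
FV = 2140 × [(1+0.006525)^180 − 1] / 0.006525 = 2140 × 340.873525 = 729,469.3444

A$729,469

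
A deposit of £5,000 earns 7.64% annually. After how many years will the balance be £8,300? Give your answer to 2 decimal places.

6.88 years

n = ln(8300/5000) / ln(1+0.0764) = ln(1.66000) / 0.073622 = 6.8840 years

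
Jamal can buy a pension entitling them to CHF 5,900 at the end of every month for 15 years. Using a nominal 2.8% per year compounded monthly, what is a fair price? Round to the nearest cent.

CHF 866,368.60

i = 0.028/12 = 0.00233333 per month; n = 15·12 = 180.
PV = PMT · [1 − (1+i)^(−n)] / i = 5900 · 146.842135 = 866,368.5970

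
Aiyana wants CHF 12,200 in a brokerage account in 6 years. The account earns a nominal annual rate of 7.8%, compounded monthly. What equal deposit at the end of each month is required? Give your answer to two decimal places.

CHF 133.42

Periodic rate i = 0.078/12 = 0.0065; n = 6 × 12 = 72 periods.
PMT = 12200 / ( [(1+0.0065)^72 − 1] / 0.0065 ) = 12200 / 91.443227 = 133.4161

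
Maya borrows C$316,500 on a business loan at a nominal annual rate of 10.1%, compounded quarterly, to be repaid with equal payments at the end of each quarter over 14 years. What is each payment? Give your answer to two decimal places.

C$10,619.76

i = 0.101/4 = 0.02525 per quarter; n = 14·4 = 56.
PMT = 316500 / ( [1 − (1+0.02525)^(−56)] / 0.02525 ) = 316500 / 29.802945 = 10,619.7557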